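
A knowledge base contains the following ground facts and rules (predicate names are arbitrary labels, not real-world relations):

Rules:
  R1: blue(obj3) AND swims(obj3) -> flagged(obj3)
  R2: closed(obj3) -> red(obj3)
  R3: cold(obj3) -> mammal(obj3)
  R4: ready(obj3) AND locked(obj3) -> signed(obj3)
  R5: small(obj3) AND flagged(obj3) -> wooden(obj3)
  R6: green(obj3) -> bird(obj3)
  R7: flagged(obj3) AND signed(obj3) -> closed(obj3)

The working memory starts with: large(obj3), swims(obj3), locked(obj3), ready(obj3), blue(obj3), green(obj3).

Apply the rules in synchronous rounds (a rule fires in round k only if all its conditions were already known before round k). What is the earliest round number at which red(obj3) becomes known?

3

Round 1 — R1, R4, R6, derive flagged(obj3), signed(obj3), bird(obj3).
Round 2 — R7, derive closed(obj3).
Round 3 — R2, derive red(obj3).
red(obj3) first appears in round 3.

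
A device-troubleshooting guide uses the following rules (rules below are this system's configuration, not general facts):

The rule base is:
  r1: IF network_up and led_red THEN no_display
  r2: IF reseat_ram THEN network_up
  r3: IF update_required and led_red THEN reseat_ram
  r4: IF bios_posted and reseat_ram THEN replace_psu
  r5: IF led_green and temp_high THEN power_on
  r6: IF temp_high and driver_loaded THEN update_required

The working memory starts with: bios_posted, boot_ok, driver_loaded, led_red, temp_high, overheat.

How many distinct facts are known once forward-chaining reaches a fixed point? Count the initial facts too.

11

Round 1: r6 [IF temp_high and driver_loaded THEN update_required]. Adds update_required.
Round 2: r3 [IF update_required and led_red THEN reseat_ram]. Adds reseat_ram.
Round 3: r2 [IF reseat_ram THEN network_up]; r4 [IF bios_posted and reseat_ram THEN replace_psu]. Adds network_up, replace_psu.
Round 4: r1 [IF network_up and led_red THEN no_display]. Adds no_display.
Closure: {bios_posted, boot_ok, driver_loaded, led_red, network_up, no_display, overheat, replace_psu, reseat_ram, temp_high, update_required} — 11 facts.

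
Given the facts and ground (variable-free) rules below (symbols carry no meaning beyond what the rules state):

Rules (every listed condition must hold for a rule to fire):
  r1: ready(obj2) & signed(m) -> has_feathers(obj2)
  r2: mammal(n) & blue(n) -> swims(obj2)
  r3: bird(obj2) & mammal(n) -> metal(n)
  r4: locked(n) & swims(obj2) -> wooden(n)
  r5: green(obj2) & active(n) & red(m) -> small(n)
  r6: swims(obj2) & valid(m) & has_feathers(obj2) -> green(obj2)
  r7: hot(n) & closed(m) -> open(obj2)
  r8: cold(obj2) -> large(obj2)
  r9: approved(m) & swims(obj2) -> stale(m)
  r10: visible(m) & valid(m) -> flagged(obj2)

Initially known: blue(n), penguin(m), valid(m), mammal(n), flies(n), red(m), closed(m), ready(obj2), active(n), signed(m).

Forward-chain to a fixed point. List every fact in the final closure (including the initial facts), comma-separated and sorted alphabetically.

active(n), blue(n), closed(m), flies(n), green(obj2), has_feathers(obj2), mammal(n), penguin(m), ready(obj2), red(m), signed(m), small(n), swims(obj2), valid(m)

Round 1: r1 [ready(obj2) & signed(m) -> has_feathers(obj2)]; r2 [mammal(n) & blue(n) -> swims(obj2)]. New: has_feathers(obj2), swims(obj2).
Round 2: r6 [swims(obj2) & valid(m) & has_feathers(obj2) -> green(obj2)]. New: green(obj2).
Round 3: r5 [green(obj2) & active(n) & red(m) -> small(n)]. New: small(n).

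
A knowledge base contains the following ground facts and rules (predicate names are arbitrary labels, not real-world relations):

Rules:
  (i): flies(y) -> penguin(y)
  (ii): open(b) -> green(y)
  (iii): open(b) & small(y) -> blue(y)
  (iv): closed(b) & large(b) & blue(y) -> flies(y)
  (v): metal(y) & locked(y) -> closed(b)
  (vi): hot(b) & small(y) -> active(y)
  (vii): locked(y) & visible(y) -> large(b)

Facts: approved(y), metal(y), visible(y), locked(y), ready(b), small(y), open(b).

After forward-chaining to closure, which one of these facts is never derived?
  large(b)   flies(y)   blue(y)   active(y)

active(y)

Round 1: (ii) [open(b) -> green(y)]; (iii) [open(b) & small(y) -> blue(y)]; (v) [metal(y) & locked(y) -> closed(b)]; (vii) [locked(y) & visible(y) -> large(b)]. Adds green(y), blue(y), closed(b), large(b).
Round 2: (iv) [closed(b) & large(b) & blue(y) -> flies(y)]. Adds flies(y).
Round 3: (i) [flies(y) -> penguin(y)]. Adds penguin(y).
Derived: large(b) (round 1), flies(y) (round 2), blue(y) (round 1). active(y) never appears in any round.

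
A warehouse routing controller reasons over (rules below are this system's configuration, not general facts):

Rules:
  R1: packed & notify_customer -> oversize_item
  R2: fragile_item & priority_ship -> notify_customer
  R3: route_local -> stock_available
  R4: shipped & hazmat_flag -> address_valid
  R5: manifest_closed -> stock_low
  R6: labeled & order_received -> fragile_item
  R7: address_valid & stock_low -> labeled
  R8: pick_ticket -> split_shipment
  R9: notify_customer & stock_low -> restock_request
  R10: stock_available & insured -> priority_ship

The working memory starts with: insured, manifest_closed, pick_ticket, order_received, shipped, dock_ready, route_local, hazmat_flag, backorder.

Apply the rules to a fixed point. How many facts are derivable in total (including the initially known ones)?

18

Round 1: R3 [route_local -> stock_available]; R4 [shipped & hazmat_flag -> address_valid]; R5 [manifest_closed -> stock_low]; R8 [pick_ticket -> split_shipment]. Adds stock_available, address_valid, stock_low, split_shipment.
Round 2: R7 [address_valid & stock_low -> labeled]; R10 [stock_available & insured -> priority_ship]. Adds labeled, priority_ship.
Round 3: R6 [labeled & order_received -> fragile_item]. Adds fragile_item.
Round 4: R2 [fragile_item & priority_ship -> notify_customer]. Adds notify_customer.
Round 5: R9 [notify_customer & stock_low -> restock_request]. Adds restock_request.
Closure: {address_valid, backorder, dock_ready, fragile_item, hazmat_flag, insured, labeled, manifest_closed, notify_customer, order_received, pick_ticket, priority_ship, restock_request, route_local, shipped, split_shipment, stock_available, stock_low} — 18 facts.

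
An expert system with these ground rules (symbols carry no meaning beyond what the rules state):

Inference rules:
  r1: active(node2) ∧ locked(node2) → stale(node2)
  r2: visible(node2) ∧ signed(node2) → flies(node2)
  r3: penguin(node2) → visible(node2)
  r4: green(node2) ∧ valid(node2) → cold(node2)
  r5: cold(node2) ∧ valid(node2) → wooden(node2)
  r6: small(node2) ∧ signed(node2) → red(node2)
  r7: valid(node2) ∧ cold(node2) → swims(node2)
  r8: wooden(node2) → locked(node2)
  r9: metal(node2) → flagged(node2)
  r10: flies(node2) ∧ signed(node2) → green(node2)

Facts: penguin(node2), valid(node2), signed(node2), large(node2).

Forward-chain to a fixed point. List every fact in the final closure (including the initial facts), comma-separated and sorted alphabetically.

Round 1 — r3, derive visible(node2).
Round 2 — r2, derive flies(node2).
Round 3 — r10, derive green(node2).
Round 4 — r4, derive cold(node2).
Round 5 — r5, r7, derive wooden(node2), swims(node2).
Round 6 — r8, derive locked(node2).

cold(node2), flies(node2), green(node2), large(node2), locked(node2), penguin(node2), signed(node2), swims(node2), valid(node2), visible(node2), wooden(node2)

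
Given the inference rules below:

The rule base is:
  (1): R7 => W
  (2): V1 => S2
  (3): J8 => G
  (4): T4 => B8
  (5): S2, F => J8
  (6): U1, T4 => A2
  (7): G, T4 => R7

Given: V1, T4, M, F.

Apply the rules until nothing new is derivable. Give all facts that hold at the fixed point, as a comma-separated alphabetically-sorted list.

B8, F, G, J8, M, R7, S2, T4, V1, W

[1] (2) [V1 => S2]; (4) [T4 => B8]. ⇒ new: S2, B8.
[2] (5) [S2, F => J8]. ⇒ new: J8.
[3] (3) [J8 => G]. ⇒ new: G.
[4] (7) [G, T4 => R7]. ⇒ new: R7.
[5] (1) [R7 => W]. ⇒ new: W.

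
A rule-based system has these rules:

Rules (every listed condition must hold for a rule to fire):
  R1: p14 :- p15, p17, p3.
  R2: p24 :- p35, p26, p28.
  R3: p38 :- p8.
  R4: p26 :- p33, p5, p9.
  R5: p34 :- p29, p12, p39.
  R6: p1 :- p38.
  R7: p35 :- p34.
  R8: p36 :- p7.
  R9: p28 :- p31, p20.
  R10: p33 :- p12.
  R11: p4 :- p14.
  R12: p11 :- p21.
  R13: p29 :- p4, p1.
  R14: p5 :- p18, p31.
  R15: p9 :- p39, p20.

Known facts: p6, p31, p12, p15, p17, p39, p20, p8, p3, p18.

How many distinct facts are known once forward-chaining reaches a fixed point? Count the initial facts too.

Round 1 fires R1, R3, R9, R10, R14, R15, giving p14, p38, p28, p33, p5, p9.
Round 2 fires R4, R6, R11, giving p26, p1, p4.
Round 3 fires R13, giving p29.
Round 4 fires R5, giving p34.
Round 5 fires R7, giving p35.
Round 6 fires R2, giving p24.
Closure: {p1, p12, p14, p15, p17, p18, p20, p24, p26, p28, p29, p3, p31, p33, p34, p35, p38, p39, p4, p5, p6, p8, p9} — 23 facts.

23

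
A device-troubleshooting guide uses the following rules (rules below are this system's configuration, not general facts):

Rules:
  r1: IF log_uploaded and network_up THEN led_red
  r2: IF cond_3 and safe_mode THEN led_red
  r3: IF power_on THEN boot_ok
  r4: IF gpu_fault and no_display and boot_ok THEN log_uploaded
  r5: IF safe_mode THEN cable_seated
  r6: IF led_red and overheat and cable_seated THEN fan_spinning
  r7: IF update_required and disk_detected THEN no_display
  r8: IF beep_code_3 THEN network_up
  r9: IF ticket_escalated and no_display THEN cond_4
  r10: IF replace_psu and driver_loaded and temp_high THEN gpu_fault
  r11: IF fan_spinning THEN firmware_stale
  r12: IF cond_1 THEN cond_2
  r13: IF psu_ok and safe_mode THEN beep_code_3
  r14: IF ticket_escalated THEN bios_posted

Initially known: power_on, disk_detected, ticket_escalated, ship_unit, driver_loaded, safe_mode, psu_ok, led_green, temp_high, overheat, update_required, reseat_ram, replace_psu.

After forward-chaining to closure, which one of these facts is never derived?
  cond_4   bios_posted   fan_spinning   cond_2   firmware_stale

Round 1: r3 [IF power_on THEN boot_ok]; r5 [IF safe_mode THEN cable_seated]; r7 [IF update_required and disk_detected THEN no_display]; r10 [IF replace_psu and driver_loaded and temp_high THEN gpu_fault]; r13 [IF psu_ok and safe_mode THEN beep_code_3]; r14 [IF ticket_escalated THEN bios_posted]. New: boot_ok, cable_seated, no_display, gpu_fault, beep_code_3, bios_posted.
Round 2: r4 [IF gpu_fault and no_display and boot_ok THEN log_uploaded]; r8 [IF beep_code_3 THEN network_up]; r9 [IF ticket_escalated and no_display THEN cond_4]. New: log_uploaded, network_up, cond_4.
Round 3: r1 [IF log_uploaded and network_up THEN led_red]. New: led_red.
Round 4: r6 [IF led_red and overheat and cable_seated THEN fan_spinning]. New: fan_spinning.
Round 5: r11 [IF fan_spinning THEN firmware_stale]. New: firmware_stale.
Derived: cond_4 (round 2), fan_spinning (round 4), bios_posted (round 1), firmware_stale (round 5). cond_2 never appears in any round.

cond_2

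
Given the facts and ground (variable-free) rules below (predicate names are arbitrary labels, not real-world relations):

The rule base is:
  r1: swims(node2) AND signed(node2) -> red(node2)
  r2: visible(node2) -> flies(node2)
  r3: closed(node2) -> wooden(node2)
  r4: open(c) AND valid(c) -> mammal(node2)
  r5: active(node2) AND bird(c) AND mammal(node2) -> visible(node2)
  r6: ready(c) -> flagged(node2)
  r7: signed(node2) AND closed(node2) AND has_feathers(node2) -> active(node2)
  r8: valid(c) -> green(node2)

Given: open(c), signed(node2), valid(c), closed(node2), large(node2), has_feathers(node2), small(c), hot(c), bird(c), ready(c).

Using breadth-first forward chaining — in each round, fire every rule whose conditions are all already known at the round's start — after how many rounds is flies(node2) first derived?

3

Round 1 fires r3, r4, r6, r7, r8, giving wooden(node2), mammal(node2), flagged(node2), active(node2), green(node2).
Round 2 fires r5, giving visible(node2).
Round 3 fires r2, giving flies(node2).
flies(node2) first appears in round 3.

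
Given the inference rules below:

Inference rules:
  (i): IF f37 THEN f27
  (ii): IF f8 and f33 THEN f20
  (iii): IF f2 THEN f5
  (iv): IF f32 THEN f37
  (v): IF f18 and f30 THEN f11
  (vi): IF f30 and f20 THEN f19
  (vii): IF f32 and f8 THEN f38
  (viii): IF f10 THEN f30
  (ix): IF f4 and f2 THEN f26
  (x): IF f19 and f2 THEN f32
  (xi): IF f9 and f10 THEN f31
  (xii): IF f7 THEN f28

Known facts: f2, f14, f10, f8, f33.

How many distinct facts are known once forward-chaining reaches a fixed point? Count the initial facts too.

13

Round 1 — (ii), (iii), (viii), derive f20, f5, f30.
Round 2 — (vi), derive f19.
Round 3 — (x), derive f32.
Round 4 — (iv), (vii), derive f37, f38.
Round 5 — (i), derive f27.
Closure: {f10, f14, f19, f2, f20, f27, f30, f32, f33, f37, f38, f5, f8} — 13 facts.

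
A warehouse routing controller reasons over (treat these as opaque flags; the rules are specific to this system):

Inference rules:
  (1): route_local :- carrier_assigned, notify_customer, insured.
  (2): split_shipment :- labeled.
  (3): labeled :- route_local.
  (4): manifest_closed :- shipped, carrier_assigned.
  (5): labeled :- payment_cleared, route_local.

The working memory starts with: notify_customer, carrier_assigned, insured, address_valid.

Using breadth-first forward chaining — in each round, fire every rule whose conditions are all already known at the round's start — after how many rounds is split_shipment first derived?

Round 1: (1) [route_local :- carrier_assigned, notify_customer, insured.]. New: route_local.
Round 2: (3) [labeled :- route_local.]. New: labeled.
Round 3: (2) [split_shipment :- labeled.]. New: split_shipment.
split_shipment first appears in round 3.

3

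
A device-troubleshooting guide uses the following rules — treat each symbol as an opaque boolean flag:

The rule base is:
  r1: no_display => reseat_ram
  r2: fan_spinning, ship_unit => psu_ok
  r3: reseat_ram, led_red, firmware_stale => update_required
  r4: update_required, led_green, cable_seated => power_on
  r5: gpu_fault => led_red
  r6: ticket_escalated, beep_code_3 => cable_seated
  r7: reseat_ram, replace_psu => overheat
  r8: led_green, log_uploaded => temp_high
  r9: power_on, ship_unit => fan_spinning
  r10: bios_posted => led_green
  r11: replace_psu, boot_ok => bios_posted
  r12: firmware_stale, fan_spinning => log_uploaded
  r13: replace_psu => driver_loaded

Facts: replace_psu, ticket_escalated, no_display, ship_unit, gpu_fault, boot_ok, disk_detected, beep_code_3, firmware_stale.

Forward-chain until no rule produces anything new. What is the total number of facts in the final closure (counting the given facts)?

Round 1 — r1, r5, r6, r11, r13, derive reseat_ram, led_red, cable_seated, bios_posted, driver_loaded.
Round 2 — r3, r7, r10, derive update_required, overheat, led_green.
Round 3 — r4, derive power_on.
Round 4 — r9, derive fan_spinning.
Round 5 — r2, r12, derive psu_ok, log_uploaded.
Round 6 — r8, derive temp_high.
Closure: {beep_code_3, bios_posted, boot_ok, cable_seated, disk_detected, driver_loaded, fan_spinning, firmware_stale, gpu_fault, led_green, led_red, log_uploaded, no_display, overheat, power_on, psu_ok, replace_psu, reseat_ram, ship_unit, temp_high, ticket_escalated, update_required} — 22 facts.

22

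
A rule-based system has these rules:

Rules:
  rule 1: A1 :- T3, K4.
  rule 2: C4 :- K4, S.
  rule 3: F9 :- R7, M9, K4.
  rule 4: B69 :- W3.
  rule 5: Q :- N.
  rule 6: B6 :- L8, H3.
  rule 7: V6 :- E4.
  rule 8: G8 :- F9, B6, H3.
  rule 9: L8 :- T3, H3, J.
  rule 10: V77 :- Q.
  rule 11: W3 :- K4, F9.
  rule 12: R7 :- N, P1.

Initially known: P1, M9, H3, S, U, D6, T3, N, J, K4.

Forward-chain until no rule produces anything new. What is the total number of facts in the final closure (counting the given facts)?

Round 1: rule 1 [A1 :- T3, K4.]; rule 2 [C4 :- K4, S.]; rule 5 [Q :- N.]; rule 9 [L8 :- T3, H3, J.]; rule 12 [R7 :- N, P1.]. Adds A1, C4, Q, L8, R7.
Round 2: rule 3 [F9 :- R7, M9, K4.]; rule 6 [B6 :- L8, H3.]; rule 10 [V77 :- Q.]. Adds F9, B6, V77.
Round 3: rule 8 [G8 :- F9, B6, H3.]; rule 11 [W3 :- K4, F9.]. Adds G8, W3.
Round 4: rule 4 [B69 :- W3.]. Adds B69.
Closure: {A1, B6, B69, C4, D6, F9, G8, H3, J, K4, L8, M9, N, P1, Q, R7, S, T3, U, V77, W3} — 21 facts.

21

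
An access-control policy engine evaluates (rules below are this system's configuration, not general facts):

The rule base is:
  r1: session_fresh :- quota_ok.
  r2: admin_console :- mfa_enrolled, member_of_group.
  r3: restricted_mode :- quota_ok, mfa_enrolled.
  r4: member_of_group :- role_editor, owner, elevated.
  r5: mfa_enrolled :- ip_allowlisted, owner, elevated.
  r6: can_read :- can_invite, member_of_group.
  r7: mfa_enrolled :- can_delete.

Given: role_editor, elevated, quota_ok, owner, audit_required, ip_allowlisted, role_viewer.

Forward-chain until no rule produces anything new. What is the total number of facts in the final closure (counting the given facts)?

Round 1 fires r1, r4, r5, giving session_fresh, member_of_group, mfa_enrolled.
Round 2 fires r2, r3, giving admin_console, restricted_mode.
Closure: {admin_console, audit_required, elevated, ip_allowlisted, member_of_group, mfa_enrolled, owner, quota_ok, restricted_mode, role_editor, role_viewer, session_fresh} — 12 facts.

12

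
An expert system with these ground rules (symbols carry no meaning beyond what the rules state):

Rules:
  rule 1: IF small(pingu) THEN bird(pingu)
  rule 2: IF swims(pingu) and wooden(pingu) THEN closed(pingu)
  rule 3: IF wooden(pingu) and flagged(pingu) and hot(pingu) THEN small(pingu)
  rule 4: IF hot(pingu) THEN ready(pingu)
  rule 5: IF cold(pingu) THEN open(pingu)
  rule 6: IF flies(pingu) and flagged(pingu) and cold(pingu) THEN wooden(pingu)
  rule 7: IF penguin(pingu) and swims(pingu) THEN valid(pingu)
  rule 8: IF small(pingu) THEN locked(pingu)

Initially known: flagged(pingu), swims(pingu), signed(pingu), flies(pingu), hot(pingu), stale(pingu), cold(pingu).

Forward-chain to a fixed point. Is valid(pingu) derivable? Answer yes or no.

no

Round 1: rule 4 [IF hot(pingu) THEN ready(pingu)]; rule 5 [IF cold(pingu) THEN open(pingu)]; rule 6 [IF flies(pingu) and flagged(pingu) and cold(pingu) THEN wooden(pingu)]. Adds ready(pingu), open(pingu), wooden(pingu).
Round 2: rule 2 [IF swims(pingu) and wooden(pingu) THEN closed(pingu)]; rule 3 [IF wooden(pingu) and flagged(pingu) and hot(pingu) THEN small(pingu)]. Adds closed(pingu), small(pingu).
Round 3: rule 1 [IF small(pingu) THEN bird(pingu)]; rule 8 [IF small(pingu) THEN locked(pingu)]. Adds bird(pingu), locked(pingu).
Fixed point reached. valid(pingu) is concluded only by rule 7; rule 7 needs penguin(pingu) (never derived).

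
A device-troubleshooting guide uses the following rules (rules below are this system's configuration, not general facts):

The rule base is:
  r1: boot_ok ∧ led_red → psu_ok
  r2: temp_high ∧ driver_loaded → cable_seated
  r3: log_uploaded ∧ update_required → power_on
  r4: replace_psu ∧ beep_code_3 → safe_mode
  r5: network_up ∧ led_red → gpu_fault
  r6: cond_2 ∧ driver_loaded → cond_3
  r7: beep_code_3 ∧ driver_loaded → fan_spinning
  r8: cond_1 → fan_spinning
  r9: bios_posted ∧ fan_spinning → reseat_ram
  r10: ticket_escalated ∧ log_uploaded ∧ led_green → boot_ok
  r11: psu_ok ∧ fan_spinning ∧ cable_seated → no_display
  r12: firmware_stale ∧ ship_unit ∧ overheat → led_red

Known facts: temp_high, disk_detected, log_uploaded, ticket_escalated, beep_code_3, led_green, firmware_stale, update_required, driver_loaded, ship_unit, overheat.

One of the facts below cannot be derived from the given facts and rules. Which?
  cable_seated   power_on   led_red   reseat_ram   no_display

Round 1: r2 [temp_high ∧ driver_loaded → cable_seated]; r3 [log_uploaded ∧ update_required → power_on]; r7 [beep_code_3 ∧ driver_loaded → fan_spinning]; r10 [ticket_escalated ∧ log_uploaded ∧ led_green → boot_ok]; r12 [firmware_stale ∧ ship_unit ∧ overheat → led_red]. Adds cable_seated, power_on, fan_spinning, boot_ok, led_red.
Round 2: r1 [boot_ok ∧ led_red → psu_ok]. Adds psu_ok.
Round 3: r11 [psu_ok ∧ fan_spinning ∧ cable_seated → no_display]. Adds no_display.
Derived: power_on (round 1), led_red (round 1), cable_seated (round 1), no_display (round 3). reseat_ram never appears in any round.

reseat_ram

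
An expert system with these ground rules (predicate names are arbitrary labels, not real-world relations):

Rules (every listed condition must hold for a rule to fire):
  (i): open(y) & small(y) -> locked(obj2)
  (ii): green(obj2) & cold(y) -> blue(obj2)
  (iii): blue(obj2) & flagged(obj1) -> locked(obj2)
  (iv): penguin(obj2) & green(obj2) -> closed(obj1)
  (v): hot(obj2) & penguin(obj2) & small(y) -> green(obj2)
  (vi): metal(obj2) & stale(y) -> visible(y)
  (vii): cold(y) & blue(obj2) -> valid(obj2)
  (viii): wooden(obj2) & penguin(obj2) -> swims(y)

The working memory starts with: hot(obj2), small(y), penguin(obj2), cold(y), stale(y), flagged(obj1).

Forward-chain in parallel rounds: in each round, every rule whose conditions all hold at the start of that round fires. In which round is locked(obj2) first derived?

Round 1 fires (v), giving green(obj2).
Round 2 fires (ii), (iv), giving blue(obj2), closed(obj1).
Round 3 fires (iii), (vii), giving locked(obj2), valid(obj2).
locked(obj2) first appears in round 3.

3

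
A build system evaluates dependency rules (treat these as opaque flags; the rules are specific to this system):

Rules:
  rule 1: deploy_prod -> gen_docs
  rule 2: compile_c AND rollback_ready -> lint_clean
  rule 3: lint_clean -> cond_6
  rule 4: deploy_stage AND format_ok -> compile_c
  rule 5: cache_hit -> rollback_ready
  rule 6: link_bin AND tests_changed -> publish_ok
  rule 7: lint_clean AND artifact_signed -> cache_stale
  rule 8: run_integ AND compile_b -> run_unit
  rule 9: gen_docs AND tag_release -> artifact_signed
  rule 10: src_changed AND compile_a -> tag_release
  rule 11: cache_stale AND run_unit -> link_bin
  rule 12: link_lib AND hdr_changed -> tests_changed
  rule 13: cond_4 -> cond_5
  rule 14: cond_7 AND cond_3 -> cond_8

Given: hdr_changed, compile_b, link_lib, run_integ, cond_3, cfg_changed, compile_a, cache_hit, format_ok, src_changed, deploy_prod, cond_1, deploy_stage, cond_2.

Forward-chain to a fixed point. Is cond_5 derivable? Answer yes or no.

Round 1 — rule 1, rule 4, rule 5, rule 8, rule 10, rule 12, derive gen_docs, compile_c, rollback_ready, run_unit, tag_release, tests_changed.
Round 2 — rule 2, rule 9, derive lint_clean, artifact_signed.
Round 3 — rule 3, rule 7, derive cond_6, cache_stale.
Round 4 — rule 11, derive link_bin.
Round 5 — rule 6, derive publish_ok.
Fixed point reached. cond_5 is concluded only by rule 13; rule 13 needs cond_4 (never derived).

no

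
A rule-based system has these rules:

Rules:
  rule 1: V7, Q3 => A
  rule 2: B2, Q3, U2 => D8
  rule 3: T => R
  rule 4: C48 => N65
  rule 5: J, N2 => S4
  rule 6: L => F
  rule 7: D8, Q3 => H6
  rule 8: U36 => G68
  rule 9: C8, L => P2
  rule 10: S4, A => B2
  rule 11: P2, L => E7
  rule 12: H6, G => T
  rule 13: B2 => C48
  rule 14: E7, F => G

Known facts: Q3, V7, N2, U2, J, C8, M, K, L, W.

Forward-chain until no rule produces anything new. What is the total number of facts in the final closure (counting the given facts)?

23

Round 1: rule 1 [V7, Q3 => A]; rule 5 [J, N2 => S4]; rule 6 [L => F]; rule 9 [C8, L => P2]. Adds A, S4, F, P2.
Round 2: rule 10 [S4, A => B2]; rule 11 [P2, L => E7]. Adds B2, E7.
Round 3: rule 2 [B2, Q3, U2 => D8]; rule 13 [B2 => C48]; rule 14 [E7, F => G]. Adds D8, C48, G.
Round 4: rule 4 [C48 => N65]; rule 7 [D8, Q3 => H6]. Adds N65, H6.
Round 5: rule 12 [H6, G => T]. Adds T.
Round 6: rule 3 [T => R]. Adds R.
Closure: {A, B2, C48, C8, D8, E7, F, G, H6, J, K, L, M, N2, N65, P2, Q3, R, S4, T, U2, V7, W} — 23 facts.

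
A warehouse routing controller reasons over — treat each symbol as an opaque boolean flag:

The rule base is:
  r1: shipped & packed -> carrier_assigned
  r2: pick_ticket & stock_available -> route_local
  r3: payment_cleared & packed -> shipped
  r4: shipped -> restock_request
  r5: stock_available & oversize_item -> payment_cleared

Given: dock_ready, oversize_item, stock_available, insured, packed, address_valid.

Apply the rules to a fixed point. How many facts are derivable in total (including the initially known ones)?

Round 1 — r5, derive payment_cleared.
Round 2 — r3, derive shipped.
Round 3 — r1, r4, derive carrier_assigned, restock_request.
Closure: {address_valid, carrier_assigned, dock_ready, insured, oversize_item, packed, payment_cleared, restock_request, shipped, stock_available} — 10 facts.

10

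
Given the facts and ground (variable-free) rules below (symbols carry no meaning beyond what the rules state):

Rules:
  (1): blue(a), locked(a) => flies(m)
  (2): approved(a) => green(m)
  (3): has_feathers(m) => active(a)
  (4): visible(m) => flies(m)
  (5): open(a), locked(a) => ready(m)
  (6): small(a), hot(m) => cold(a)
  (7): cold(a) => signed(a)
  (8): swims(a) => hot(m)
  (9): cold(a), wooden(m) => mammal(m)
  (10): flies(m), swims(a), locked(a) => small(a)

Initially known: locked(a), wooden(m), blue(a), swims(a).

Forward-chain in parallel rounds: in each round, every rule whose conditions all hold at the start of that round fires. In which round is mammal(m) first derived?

Round 1 — (1), (8), derive flies(m), hot(m).
Round 2 — (10), derive small(a).
Round 3 — (6), derive cold(a).
Round 4 — (7), (9), derive signed(a), mammal(m).
mammal(m) first appears in round 4.

4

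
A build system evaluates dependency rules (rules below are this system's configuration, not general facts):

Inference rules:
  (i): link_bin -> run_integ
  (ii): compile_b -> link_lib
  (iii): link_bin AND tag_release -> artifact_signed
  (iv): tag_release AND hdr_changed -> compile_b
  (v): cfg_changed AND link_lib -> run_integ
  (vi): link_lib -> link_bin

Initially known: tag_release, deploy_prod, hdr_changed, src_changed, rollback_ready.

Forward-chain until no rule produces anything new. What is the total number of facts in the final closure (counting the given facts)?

Round 1: (iv) [tag_release AND hdr_changed -> compile_b]. Adds compile_b.
Round 2: (ii) [compile_b -> link_lib]. Adds link_lib.
Round 3: (vi) [link_lib -> link_bin]. Adds link_bin.
Round 4: (i) [link_bin -> run_integ]; (iii) [link_bin AND tag_release -> artifact_signed]. Adds run_integ, artifact_signed.
Closure: {artifact_signed, compile_b, deploy_prod, hdr_changed, link_bin, link_lib, rollback_ready, run_integ, src_changed, tag_release} — 10 facts.

10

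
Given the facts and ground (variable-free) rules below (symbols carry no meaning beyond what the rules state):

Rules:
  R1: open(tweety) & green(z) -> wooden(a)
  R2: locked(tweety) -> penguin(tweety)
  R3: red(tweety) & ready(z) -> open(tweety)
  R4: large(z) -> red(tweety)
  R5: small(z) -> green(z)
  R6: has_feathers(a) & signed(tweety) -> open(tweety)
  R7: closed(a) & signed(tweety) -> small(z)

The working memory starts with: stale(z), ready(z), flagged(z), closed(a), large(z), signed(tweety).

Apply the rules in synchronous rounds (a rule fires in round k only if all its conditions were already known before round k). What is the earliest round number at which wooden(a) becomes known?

Round 1 — R4, R7, derive red(tweety), small(z).
Round 2 — R3, R5, derive open(tweety), green(z).
Round 3 — R1, derive wooden(a).
wooden(a) first appears in round 3.

3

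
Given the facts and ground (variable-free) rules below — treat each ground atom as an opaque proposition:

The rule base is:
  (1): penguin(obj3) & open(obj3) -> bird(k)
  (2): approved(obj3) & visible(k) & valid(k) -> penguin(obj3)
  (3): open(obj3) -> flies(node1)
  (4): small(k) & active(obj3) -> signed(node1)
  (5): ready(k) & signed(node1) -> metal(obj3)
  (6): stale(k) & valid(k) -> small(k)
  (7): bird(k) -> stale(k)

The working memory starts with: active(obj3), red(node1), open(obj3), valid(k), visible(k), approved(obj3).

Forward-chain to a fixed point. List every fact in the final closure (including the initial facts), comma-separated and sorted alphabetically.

Round 1: (2) [approved(obj3) & visible(k) & valid(k) -> penguin(obj3)]; (3) [open(obj3) -> flies(node1)]. Adds penguin(obj3), flies(node1).
Round 2: (1) [penguin(obj3) & open(obj3) -> bird(k)]. Adds bird(k).
Round 3: (7) [bird(k) -> stale(k)]. Adds stale(k).
Round 4: (6) [stale(k) & valid(k) -> small(k)]. Adds small(k).
Round 5: (4) [small(k) & active(obj3) -> signed(node1)]. Adds signed(node1).

active(obj3), approved(obj3), bird(k), flies(node1), open(obj3), penguin(obj3), red(node1), signed(node1), small(k), stale(k), valid(k), visible(k)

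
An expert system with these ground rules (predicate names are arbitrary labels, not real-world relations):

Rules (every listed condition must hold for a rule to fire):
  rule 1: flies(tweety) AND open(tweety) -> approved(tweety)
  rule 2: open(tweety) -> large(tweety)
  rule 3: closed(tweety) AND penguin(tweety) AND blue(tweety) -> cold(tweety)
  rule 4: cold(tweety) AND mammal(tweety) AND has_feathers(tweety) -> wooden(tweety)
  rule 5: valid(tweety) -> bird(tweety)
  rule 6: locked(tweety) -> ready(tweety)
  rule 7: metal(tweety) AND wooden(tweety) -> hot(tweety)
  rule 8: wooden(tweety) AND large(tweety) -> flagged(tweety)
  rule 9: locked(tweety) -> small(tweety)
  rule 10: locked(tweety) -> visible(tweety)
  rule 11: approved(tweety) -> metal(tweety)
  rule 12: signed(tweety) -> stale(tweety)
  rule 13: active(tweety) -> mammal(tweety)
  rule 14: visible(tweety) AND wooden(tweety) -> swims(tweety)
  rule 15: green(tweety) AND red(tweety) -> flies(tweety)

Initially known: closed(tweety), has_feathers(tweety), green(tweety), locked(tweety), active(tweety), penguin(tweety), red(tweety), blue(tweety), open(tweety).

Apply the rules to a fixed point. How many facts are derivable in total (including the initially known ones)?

[1] rule 2 [open(tweety) -> large(tweety)]; rule 3 [closed(tweety) AND penguin(tweety) AND blue(tweety) -> cold(tweety)]; rule 6 [locked(tweety) -> ready(tweety)]; rule 9 [locked(tweety) -> small(tweety)]; rule 10 [locked(tweety) -> visible(tweety)]; rule 13 [active(tweety) -> mammal(tweety)]; rule 15 [green(tweety) AND red(tweety) -> flies(tweety)]. ⇒ new: large(tweety), cold(tweety), ready(tweety), small(tweety), visible(tweety), mammal(tweety), flies(tweety).
[2] rule 1 [flies(tweety) AND open(tweety) -> approved(tweety)]; rule 4 [cold(tweety) AND mammal(tweety) AND has_feathers(tweety) -> wooden(tweety)]. ⇒ new: approved(tweety), wooden(tweety).
[3] rule 8 [wooden(tweety) AND large(tweety) -> flagged(tweety)]; rule 11 [approved(tweety) -> metal(tweety)]; rule 14 [visible(tweety) AND wooden(tweety) -> swims(tweety)]. ⇒ new: flagged(tweety), metal(tweety), swims(tweety).
[4] rule 7 [metal(tweety) AND wooden(tweety) -> hot(tweety)]. ⇒ new: hot(tweety).
Closure: {active(tweety), approved(tweety), blue(tweety), closed(tweety), cold(tweety), flagged(tweety), flies(tweety), green(tweety), has_feathers(tweety), hot(tweety), large(tweety), locked(tweety), mammal(tweety), metal(tweety), open(tweety), penguin(tweety), ready(tweety), red(tweety), small(tweety), swims(tweety), visible(tweety), wooden(tweety)} — 22 facts.

22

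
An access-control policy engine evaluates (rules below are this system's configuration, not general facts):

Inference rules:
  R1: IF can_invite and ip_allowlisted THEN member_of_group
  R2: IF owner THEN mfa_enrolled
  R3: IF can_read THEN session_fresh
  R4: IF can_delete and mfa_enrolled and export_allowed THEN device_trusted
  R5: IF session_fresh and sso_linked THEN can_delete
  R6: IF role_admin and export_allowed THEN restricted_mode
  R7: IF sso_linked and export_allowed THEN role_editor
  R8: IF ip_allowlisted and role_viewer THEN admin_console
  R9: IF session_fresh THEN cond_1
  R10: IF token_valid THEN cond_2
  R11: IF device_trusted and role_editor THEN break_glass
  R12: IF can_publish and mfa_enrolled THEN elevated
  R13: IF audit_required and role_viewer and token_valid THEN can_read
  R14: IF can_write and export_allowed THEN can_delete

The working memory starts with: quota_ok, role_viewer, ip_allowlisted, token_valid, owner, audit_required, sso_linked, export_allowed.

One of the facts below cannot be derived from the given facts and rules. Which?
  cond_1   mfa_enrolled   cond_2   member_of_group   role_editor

Round 1: R2 [IF owner THEN mfa_enrolled]; R7 [IF sso_linked and export_allowed THEN role_editor]; R8 [IF ip_allowlisted and role_viewer THEN admin_console]; R10 [IF token_valid THEN cond_2]; R13 [IF audit_required and role_viewer and token_valid THEN can_read]. Adds mfa_enrolled, role_editor, admin_console, cond_2, can_read.
Round 2: R3 [IF can_read THEN session_fresh]. Adds session_fresh.
Round 3: R5 [IF session_fresh and sso_linked THEN can_delete]; R9 [IF session_fresh THEN cond_1]. Adds can_delete, cond_1.
Round 4: R4 [IF can_delete and mfa_enrolled and export_allowed THEN device_trusted]. Adds device_trusted.
Round 5: R11 [IF device_trusted and role_editor THEN break_glass]. Adds break_glass.
Derived: cond_1 (round 3), role_editor (round 1), mfa_enrolled (round 1), cond_2 (round 1). member_of_group never appears in any round.

member_of_group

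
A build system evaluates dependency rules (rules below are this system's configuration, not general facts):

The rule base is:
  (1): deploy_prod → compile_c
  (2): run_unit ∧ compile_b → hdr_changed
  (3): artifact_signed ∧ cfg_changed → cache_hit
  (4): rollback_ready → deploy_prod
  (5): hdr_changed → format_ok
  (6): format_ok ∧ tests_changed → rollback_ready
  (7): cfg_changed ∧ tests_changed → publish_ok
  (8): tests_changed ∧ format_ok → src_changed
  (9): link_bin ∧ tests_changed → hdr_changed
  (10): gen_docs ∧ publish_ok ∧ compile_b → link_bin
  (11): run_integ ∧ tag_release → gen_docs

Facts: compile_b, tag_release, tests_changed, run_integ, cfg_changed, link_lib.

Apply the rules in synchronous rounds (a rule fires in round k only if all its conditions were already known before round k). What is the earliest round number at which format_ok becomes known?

4

Round 1 fires (7), (11), giving publish_ok, gen_docs.
Round 2 fires (10), giving link_bin.
Round 3 fires (9), giving hdr_changed.
Round 4 fires (5), giving format_ok.
format_ok first appears in round 4.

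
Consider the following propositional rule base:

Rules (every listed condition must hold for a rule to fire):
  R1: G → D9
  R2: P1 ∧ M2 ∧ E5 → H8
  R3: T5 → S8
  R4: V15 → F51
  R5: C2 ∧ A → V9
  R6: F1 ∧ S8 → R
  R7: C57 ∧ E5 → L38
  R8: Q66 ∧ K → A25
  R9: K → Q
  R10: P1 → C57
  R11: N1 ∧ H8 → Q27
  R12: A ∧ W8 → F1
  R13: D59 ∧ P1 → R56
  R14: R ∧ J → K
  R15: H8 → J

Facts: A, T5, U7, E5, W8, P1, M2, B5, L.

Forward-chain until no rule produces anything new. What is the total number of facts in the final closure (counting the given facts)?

18

[1] R2 [P1 ∧ M2 ∧ E5 → H8]; R3 [T5 → S8]; R10 [P1 → C57]; R12 [A ∧ W8 → F1]. ⇒ new: H8, S8, C57, F1.
[2] R6 [F1 ∧ S8 → R]; R7 [C57 ∧ E5 → L38]; R15 [H8 → J]. ⇒ new: R, L38, J.
[3] R14 [R ∧ J → K]. ⇒ new: K.
[4] R9 [K → Q]. ⇒ new: Q.
Closure: {A, B5, C57, E5, F1, H8, J, K, L, L38, M2, P1, Q, R, S8, T5, U7, W8} — 18 facts.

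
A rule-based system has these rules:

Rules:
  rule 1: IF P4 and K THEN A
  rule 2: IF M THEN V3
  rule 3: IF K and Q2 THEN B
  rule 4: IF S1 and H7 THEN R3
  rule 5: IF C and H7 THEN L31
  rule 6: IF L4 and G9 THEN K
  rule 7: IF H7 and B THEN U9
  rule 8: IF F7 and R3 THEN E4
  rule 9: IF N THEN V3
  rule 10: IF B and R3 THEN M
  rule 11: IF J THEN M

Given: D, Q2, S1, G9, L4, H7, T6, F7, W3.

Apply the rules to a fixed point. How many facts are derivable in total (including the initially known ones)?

Round 1: rule 4 [IF S1 and H7 THEN R3]; rule 6 [IF L4 and G9 THEN K]. Adds R3, K.
Round 2: rule 3 [IF K and Q2 THEN B]; rule 8 [IF F7 and R3 THEN E4]. Adds B, E4.
Round 3: rule 7 [IF H7 and B THEN U9]; rule 10 [IF B and R3 THEN M]. Adds U9, M.
Round 4: rule 2 [IF M THEN V3]. Adds V3.
Closure: {B, D, E4, F7, G9, H7, K, L4, M, Q2, R3, S1, T6, U9, V3, W3} — 16 facts.

16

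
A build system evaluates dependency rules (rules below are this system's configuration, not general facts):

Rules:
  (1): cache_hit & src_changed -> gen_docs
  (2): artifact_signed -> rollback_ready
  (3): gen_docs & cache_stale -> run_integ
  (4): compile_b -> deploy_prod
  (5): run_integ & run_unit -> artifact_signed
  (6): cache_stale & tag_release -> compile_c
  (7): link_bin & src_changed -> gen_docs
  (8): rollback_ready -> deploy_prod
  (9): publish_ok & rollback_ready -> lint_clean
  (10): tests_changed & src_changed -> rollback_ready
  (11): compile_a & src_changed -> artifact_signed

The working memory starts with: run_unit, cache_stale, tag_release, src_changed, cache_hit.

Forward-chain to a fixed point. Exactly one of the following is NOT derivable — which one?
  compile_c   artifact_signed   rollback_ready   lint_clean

lint_clean

Round 1: (1) [cache_hit & src_changed -> gen_docs]; (6) [cache_stale & tag_release -> compile_c]. Adds gen_docs, compile_c.
Round 2: (3) [gen_docs & cache_stale -> run_integ]. Adds run_integ.
Round 3: (5) [run_integ & run_unit -> artifact_signed]. Adds artifact_signed.
Round 4: (2) [artifact_signed -> rollback_ready]. Adds rollback_ready.
Round 5: (8) [rollback_ready -> deploy_prod]. Adds deploy_prod.
Derived: compile_c (round 1), rollback_ready (round 4), artifact_signed (round 3). lint_clean never appears in any round.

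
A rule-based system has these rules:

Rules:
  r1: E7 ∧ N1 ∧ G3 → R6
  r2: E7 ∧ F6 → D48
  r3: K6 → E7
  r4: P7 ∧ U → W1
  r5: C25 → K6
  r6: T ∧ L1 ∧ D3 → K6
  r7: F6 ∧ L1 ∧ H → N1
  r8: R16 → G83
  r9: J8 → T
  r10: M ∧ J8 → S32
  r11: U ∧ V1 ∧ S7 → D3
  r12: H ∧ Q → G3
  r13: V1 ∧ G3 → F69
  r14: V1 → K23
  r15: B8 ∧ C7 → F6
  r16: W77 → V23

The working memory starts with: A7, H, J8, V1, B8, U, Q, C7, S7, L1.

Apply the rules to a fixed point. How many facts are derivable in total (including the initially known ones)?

Round 1 — r9, r11, r12, r14, r15, derive T, D3, G3, K23, F6.
Round 2 — r6, r7, r13, derive K6, N1, F69.
Round 3 — r3, derive E7.
Round 4 — r1, r2, derive R6, D48.
Closure: {A7, B8, C7, D3, D48, E7, F6, F69, G3, H, J8, K23, K6, L1, N1, Q, R6, S7, T, U, V1} — 21 facts.

21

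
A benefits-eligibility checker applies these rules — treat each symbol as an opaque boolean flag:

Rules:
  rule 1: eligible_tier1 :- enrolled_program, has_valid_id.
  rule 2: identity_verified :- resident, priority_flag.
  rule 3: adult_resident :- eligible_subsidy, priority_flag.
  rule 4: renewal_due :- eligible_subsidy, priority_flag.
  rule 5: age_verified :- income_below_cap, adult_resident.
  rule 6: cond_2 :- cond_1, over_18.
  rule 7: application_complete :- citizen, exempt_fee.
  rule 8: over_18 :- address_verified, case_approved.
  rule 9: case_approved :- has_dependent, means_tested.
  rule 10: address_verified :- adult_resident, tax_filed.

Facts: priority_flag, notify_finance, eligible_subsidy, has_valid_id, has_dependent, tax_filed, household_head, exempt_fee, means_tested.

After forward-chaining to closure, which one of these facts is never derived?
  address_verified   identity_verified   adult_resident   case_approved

identity_verified

Round 1: rule 3 [adult_resident :- eligible_subsidy, priority_flag.]; rule 4 [renewal_due :- eligible_subsidy, priority_flag.]; rule 9 [case_approved :- has_dependent, means_tested.]. New: adult_resident, renewal_due, case_approved.
Round 2: rule 10 [address_verified :- adult_resident, tax_filed.]. New: address_verified.
Round 3: rule 8 [over_18 :- address_verified, case_approved.]. New: over_18.
Derived: case_approved (round 1), address_verified (round 2), adult_resident (round 1). identity_verified never appears in any round.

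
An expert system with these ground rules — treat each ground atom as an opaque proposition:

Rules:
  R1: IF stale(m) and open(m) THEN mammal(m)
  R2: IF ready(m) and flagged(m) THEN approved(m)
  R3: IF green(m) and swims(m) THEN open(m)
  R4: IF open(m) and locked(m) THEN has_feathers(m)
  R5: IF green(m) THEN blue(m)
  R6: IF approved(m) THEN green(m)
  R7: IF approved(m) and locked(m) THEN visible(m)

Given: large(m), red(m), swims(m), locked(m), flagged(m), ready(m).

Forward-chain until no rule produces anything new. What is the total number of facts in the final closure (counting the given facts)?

Round 1 fires R2, giving approved(m).
Round 2 fires R6, R7, giving green(m), visible(m).
Round 3 fires R3, R5, giving open(m), blue(m).
Round 4 fires R4, giving has_feathers(m).
Closure: {approved(m), blue(m), flagged(m), green(m), has_feathers(m), large(m), locked(m), open(m), ready(m), red(m), swims(m), visible(m)} — 12 facts.

12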